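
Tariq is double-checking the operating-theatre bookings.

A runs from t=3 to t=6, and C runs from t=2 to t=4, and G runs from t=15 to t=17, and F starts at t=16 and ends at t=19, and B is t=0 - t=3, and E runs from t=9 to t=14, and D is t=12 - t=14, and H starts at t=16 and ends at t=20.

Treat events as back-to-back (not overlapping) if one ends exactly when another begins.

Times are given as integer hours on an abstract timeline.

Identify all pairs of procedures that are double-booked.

A & C, B & C, D & E, F & G, F & H, G & H

Sorted by start: B, C, A, E, D, G, F, H.
C starts before B ends → B and C overlap.
A starts exactly when B ends (back-to-back, no overlap), so B has no further overlaps.
A starts before C ends → C and A overlap.
E starts after C ends, so C has no further overlaps.
E starts after A ends, so A has no further overlaps.
D starts before E ends → E and D overlap.
G starts after E ends, so E has no further overlaps.
G starts after D ends, so D has no further overlaps.
F starts before G ends → G and F overlap.
H starts before G ends → G and H overlap.
H starts before F ends → F and H overlap.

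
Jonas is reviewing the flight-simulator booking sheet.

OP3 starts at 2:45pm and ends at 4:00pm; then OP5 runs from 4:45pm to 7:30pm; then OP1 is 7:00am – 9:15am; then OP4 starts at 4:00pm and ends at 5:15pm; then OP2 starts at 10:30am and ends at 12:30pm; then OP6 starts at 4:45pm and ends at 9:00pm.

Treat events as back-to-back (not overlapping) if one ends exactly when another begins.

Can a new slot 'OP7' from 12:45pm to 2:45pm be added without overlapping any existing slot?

Yes — the slot is free

OP1: ends 9:15am at or before OP7 starts 12:45pm → clear.
OP2: ends 12:30pm at or before OP7 starts 12:45pm → clear.
OP3: starts 2:45pm at or after OP7 ends 2:45pm → clear.
OP4: starts 4:00pm at or after OP7 ends 2:45pm → clear.
OP5: starts 4:45pm at or after OP7 ends 2:45pm → clear.
OP6: starts 4:45pm at or after OP7 ends 2:45pm → clear.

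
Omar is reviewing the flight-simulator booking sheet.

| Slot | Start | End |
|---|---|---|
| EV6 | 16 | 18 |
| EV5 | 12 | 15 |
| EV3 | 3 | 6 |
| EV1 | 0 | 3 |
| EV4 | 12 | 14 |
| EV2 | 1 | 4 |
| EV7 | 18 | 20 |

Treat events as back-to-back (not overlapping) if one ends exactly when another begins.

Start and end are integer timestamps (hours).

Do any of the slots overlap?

Yes

Check each pair: they overlap iff neither finishes before the other starts.
Sorted by start: EV1, EV2, EV3, EV4, EV5, EV6, EV7.
EV2 starts before EV1 ends → EV1 and EV2 overlap.
That's a conflict, so the schedule is not conflict-free.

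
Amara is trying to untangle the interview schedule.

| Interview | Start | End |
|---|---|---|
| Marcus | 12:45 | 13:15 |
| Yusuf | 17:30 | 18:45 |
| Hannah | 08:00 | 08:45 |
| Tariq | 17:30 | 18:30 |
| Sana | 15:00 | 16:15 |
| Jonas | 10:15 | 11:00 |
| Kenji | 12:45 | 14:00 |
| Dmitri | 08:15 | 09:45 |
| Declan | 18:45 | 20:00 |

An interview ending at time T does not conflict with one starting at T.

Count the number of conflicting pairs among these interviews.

Sorted by start: Hannah, Dmitri, Jonas, Kenji, Marcus, Sana, Yusuf, Tariq, Declan.
Dmitri starts before Hannah ends → Hannah and Dmitri overlap.
Jonas starts after Hannah ends; Hannah is clear from here.
Jonas starts after Dmitri ends; Dmitri is clear from here.
Kenji starts after Jonas ends; Jonas is clear from here.
Marcus starts before Kenji ends → Kenji and Marcus overlap.
Sana starts after Kenji ends; Kenji is clear from here.
Sana starts after Marcus ends; Marcus is clear from here.
Yusuf starts after Sana ends; Sana is clear from here.
Tariq starts before Yusuf ends → Yusuf and Tariq overlap.
Declan starts exactly when Yusuf ends (back-to-back, no overlap).
Declan starts after Tariq ends.
Overlapping pairs: Dmitri & Hannah, Kenji & Marcus, Tariq & Yusuf — 3 in total.

3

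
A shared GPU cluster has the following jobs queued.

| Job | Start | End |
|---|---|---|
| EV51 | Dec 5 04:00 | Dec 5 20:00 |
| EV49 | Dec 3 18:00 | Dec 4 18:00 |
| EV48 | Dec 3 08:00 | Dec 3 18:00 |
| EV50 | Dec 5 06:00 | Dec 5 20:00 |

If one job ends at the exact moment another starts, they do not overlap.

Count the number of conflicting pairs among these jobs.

Two intervals overlap when each starts before the other ends.
Sorted by start: EV48, EV49, EV51, EV50.
EV49 starts exactly when EV48 ends (back-to-back, no overlap), so EV48 has no further overlaps.
EV51 starts after EV49 ends, so EV49 has no further overlaps.
EV50 starts before EV51 ends → EV51 and EV50 overlap.
Overlapping pairs: EV50 & EV51 — 1 in total.

1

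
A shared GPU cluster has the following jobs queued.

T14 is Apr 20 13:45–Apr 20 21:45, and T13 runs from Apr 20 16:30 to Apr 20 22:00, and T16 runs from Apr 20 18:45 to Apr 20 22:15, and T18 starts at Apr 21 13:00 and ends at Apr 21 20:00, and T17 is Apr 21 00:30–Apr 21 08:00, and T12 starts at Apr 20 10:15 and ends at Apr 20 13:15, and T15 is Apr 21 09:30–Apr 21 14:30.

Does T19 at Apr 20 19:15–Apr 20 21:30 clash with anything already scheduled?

Yes — it overlaps T13, T14, T16

T12: ends Apr 20 13:15 at or before T19 starts Apr 20 19:15 → clear.
T14: starts Apr 20 13:45 before T19 ends Apr 20 21:30, and ends Apr 20 21:45 after T19 starts Apr 20 19:15 → overlap.
T13: starts Apr 20 16:30 before T19 ends Apr 20 21:30, and ends Apr 20 22:00 after T19 starts Apr 20 19:15 → overlap.
T16: starts Apr 20 18:45 before T19 ends Apr 20 21:30, and ends Apr 20 22:15 after T19 starts Apr 20 19:15 → overlap.
T17: starts Apr 21 00:30 at or after T19 ends Apr 20 21:30 → clear.
T15: starts Apr 21 09:30 at or after T19 ends Apr 20 21:30 → clear.
T18: starts Apr 21 13:00 at or after T19 ends Apr 20 21:30 → clear.
T19 overlaps T13, T14, T16.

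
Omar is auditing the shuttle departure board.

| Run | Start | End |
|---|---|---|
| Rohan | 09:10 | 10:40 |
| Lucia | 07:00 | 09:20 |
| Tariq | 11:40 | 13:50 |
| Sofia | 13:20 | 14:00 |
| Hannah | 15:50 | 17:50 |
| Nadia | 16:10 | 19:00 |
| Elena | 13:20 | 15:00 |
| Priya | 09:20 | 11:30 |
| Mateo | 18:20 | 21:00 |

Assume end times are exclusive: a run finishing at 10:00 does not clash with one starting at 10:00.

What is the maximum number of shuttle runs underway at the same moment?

Sort all start/end points and keep a running count:
07:00 start Lucia → 1
09:10 start Rohan → 2
09:20 end Lucia → 1
09:20 start Priya → 2
10:40 end Rohan → 1
11:30 end Priya → 0
11:40 start Tariq → 1
13:20 start Elena → 2
13:20 start Sofia → 3
13:50 end Tariq → 2
14:00 end Sofia → 1
15:00 end Elena → 0
15:50 start Hannah → 1
16:10 start Nadia → 2
17:50 end Hannah → 1
18:20 start Mateo → 2
19:00 end Nadia → 1
21:00 end Mateo → 0
Peak is 3, at 13:20 (Elena, Sofia, Tariq).

3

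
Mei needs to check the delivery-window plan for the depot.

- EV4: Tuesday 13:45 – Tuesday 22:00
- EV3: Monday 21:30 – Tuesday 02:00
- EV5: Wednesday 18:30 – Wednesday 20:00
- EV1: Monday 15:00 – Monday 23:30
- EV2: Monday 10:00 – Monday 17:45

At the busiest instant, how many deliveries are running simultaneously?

2

Sort all start/end points and keep a running count:
Monday 10:00 start EV2 → 1
Monday 15:00 start EV1 → 2
Monday 17:45 end EV2 → 1
Monday 21:30 start EV3 → 2
Monday 23:30 end EV1 → 1
Tuesday 02:00 end EV3 → 0
Tuesday 13:45 start EV4 → 1
Tuesday 22:00 end EV4 → 0
Wednesday 18:30 start EV5 → 1
Wednesday 20:00 end EV5 → 0
Peak is 2, at Monday 15:00 (EV1, EV2).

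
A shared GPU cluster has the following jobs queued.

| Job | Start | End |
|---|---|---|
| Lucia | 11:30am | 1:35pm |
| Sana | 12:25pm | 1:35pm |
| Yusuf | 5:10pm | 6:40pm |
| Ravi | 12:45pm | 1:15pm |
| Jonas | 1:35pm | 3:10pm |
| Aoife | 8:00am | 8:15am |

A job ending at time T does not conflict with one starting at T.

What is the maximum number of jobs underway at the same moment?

Walk through starts and ends in time order (an end at T is processed before a start at T):
8:00am start Aoife → 1
8:15am end Aoife → 0
11:30am start Lucia → 1
12:25pm start Sana → 2
12:45pm start Ravi → 3
1:15pm end Ravi → 2
1:35pm end Lucia → 1
1:35pm end Sana → 0
1:35pm start Jonas → 1
3:10pm end Jonas → 0
5:10pm start Yusuf → 1
6:40pm end Yusuf → 0
Peak is 3, at 12:45pm (Lucia, Ravi, Sana).

3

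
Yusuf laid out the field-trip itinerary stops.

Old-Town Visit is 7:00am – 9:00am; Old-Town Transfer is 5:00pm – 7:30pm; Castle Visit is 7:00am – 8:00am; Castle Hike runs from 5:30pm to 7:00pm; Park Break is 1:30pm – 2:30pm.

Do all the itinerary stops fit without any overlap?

Sorted by start: Castle Visit, Old-Town Visit, Park Break, Old-Town Transfer, Castle Hike.
Old-Town Visit starts before Castle Visit ends → Castle Visit and Old-Town Visit overlap.
That's a conflict, so the schedule is not conflict-free.

No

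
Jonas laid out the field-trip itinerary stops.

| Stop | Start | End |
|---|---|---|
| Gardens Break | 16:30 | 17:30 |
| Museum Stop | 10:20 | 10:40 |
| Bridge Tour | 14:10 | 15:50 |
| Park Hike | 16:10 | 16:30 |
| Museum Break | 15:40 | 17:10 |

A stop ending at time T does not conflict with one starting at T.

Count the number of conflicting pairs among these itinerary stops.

3

Check each pair: they overlap iff neither finishes before the other starts.
Sorted by start: Museum Stop, Bridge Tour, Museum Break, Park Hike, Gardens Break.
Bridge Tour starts after Museum Stop ends, so nothing later overlaps Museum Stop either.
Museum Break starts before Bridge Tour ends → Bridge Tour and Museum Break overlap.
Park Hike starts after Bridge Tour ends, so nothing later overlaps Bridge Tour either.
Park Hike starts before Museum Break ends → Museum Break and Park Hike overlap.
Gardens Break starts before Museum Break ends → Museum Break and Gardens Break overlap.
Gardens Break starts exactly when Park Hike ends (back-to-back, no overlap).
Overlapping pairs: Bridge Tour & Museum Break, Gardens Break & Museum Break, Museum Break & Park Hike — 3 in total.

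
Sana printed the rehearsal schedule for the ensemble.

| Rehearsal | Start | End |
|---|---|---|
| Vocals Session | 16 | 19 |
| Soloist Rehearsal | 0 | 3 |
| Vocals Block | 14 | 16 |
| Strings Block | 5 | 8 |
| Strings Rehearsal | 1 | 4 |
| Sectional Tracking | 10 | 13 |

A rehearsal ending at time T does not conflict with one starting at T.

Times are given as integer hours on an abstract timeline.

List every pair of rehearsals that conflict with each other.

Sorted by start: Soloist Rehearsal, Strings Rehearsal, Strings Block, Sectional Tracking, Vocals Block, Vocals Session.
Strings Rehearsal starts before Soloist Rehearsal ends → Soloist Rehearsal and Strings Rehearsal overlap.
Strings Block starts after Soloist Rehearsal ends, so nothing later overlaps Soloist Rehearsal either.
Strings Block starts after Strings Rehearsal ends, so nothing later overlaps Strings Rehearsal either.
Sectional Tracking starts after Strings Block ends, so nothing later overlaps Strings Block either.
Vocals Block starts after Sectional Tracking ends, so nothing later overlaps Sectional Tracking either.
Vocals Session starts exactly when Vocals Block ends (back-to-back, no overlap).

Soloist Rehearsal & Strings Rehearsal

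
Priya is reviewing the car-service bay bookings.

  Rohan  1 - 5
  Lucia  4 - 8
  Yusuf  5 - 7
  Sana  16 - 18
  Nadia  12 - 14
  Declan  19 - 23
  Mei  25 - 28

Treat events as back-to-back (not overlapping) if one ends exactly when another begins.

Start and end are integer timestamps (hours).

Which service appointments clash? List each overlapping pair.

Check each pair: they overlap iff neither finishes before the other starts.
Sorted by start: Rohan, Lucia, Yusuf, Nadia, Sana, Declan, Mei.
Lucia starts before Rohan ends → Rohan and Lucia overlap.
Yusuf starts exactly when Rohan ends (back-to-back, no overlap); Rohan is clear from here.
Yusuf starts before Lucia ends → Lucia and Yusuf overlap.
Nadia starts after Lucia ends; Lucia is clear from here.
Nadia starts after Yusuf ends; Yusuf is clear from here.
Sana starts after Nadia ends; Nadia is clear from here.
Declan starts after Sana ends; Sana is clear from here.
Mei starts after Declan ends.

Lucia & Rohan, Lucia & Yusuf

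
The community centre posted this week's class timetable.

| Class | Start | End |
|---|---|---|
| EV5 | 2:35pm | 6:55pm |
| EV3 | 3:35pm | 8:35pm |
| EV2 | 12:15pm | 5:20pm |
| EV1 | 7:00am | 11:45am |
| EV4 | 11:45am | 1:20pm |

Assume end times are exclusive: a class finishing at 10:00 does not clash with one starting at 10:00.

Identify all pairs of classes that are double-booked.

EV2 & EV3, EV2 & EV4, EV2 & EV5, EV3 & EV5

Two intervals overlap when each starts before the other ends.
Sorted by start: EV1, EV4, EV2, EV5, EV3.
EV4 starts exactly when EV1 ends (back-to-back, no overlap), so EV1 has no further overlaps.
EV2 starts before EV4 ends → EV4 and EV2 overlap.
EV5 starts after EV4 ends, so EV4 has no further overlaps.
EV5 starts before EV2 ends → EV2 and EV5 overlap.
EV3 starts before EV2 ends → EV2 and EV3 overlap.
EV3 starts before EV5 ends → EV5 and EV3 overlap.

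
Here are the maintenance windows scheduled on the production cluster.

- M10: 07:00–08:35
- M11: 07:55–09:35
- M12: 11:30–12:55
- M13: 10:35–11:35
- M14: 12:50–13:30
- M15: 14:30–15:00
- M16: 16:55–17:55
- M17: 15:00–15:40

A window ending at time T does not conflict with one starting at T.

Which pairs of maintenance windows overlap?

M10 & M11, M12 & M13, M12 & M14

Two intervals overlap when each starts before the other ends.
Sorted by start: M10, M11, M13, M12, M14, M15, M17, M16.
M11 starts before M10 ends → M10 and M11 overlap.
M13 starts after M10 ends, so nothing later overlaps M10 either.
M13 starts after M11 ends, so nothing later overlaps M11 either.
M12 starts before M13 ends → M13 and M12 overlap.
M14 starts after M13 ends, so nothing later overlaps M13 either.
M14 starts before M12 ends → M12 and M14 overlap.
M15 starts after M12 ends, so nothing later overlaps M12 either.
M15 starts after M14 ends, so nothing later overlaps M14 either.
M17 starts exactly when M15 ends (back-to-back, no overlap), so nothing later overlaps M15 either.
M16 starts after M17 ends.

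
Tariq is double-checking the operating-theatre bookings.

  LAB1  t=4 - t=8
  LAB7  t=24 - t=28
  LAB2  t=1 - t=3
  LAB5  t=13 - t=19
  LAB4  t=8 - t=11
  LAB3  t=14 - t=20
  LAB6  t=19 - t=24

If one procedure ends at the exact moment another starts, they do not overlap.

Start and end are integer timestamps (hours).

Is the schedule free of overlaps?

No

Sorted by start: LAB2, LAB1, LAB4, LAB5, LAB3, LAB6, LAB7.
LAB1 starts after LAB2 ends — done with LAB2.
LAB4 starts exactly when LAB1 ends (back-to-back, no overlap) — done with LAB1.
LAB5 starts after LAB4 ends — done with LAB4.
LAB3 starts before LAB5 ends → LAB5 and LAB3 overlap.
That's a conflict, so the schedule is not conflict-free.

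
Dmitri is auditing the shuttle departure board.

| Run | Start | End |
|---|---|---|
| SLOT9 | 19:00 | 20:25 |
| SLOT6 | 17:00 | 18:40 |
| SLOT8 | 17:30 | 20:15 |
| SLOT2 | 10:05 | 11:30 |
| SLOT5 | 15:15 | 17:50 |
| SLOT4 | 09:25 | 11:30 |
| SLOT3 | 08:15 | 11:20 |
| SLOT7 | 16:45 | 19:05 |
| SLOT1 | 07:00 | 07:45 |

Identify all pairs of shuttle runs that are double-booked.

SLOT2 & SLOT3, SLOT2 & SLOT4, SLOT3 & SLOT4, SLOT5 & SLOT6, SLOT5 & SLOT7, SLOT5 & SLOT8, SLOT6 & SLOT7, SLOT6 & SLOT8, SLOT7 & SLOT8, SLOT7 & SLOT9, SLOT8 & SLOT9

Sorted by start: SLOT1, SLOT3, SLOT4, SLOT2, SLOT5, SLOT7, SLOT6, SLOT8, SLOT9.
SLOT3 starts after SLOT1 ends; SLOT1 is clear from here.
SLOT4 starts before SLOT3 ends → SLOT3 and SLOT4 overlap.
SLOT2 starts before SLOT3 ends → SLOT3 and SLOT2 overlap.
SLOT5 starts after SLOT3 ends; SLOT3 is clear from here.
SLOT2 starts before SLOT4 ends → SLOT4 and SLOT2 overlap.
SLOT5 starts after SLOT4 ends; SLOT4 is clear from here.
SLOT5 starts after SLOT2 ends; SLOT2 is clear from here.
SLOT7 starts before SLOT5 ends → SLOT5 and SLOT7 overlap.
SLOT6 starts before SLOT5 ends → SLOT5 and SLOT6 overlap.
SLOT8 starts before SLOT5 ends → SLOT5 and SLOT8 overlap.
SLOT9 starts after SLOT5 ends.
SLOT6 starts before SLOT7 ends → SLOT7 and SLOT6 overlap.
SLOT8 starts before SLOT7 ends → SLOT7 and SLOT8 overlap.
SLOT9 starts before SLOT7 ends → SLOT7 and SLOT9 overlap.
SLOT8 starts before SLOT6 ends → SLOT6 and SLOT8 overlap.
SLOT9 starts after SLOT6 ends.
SLOT9 starts before SLOT8 ends → SLOT8 and SLOT9 overlap.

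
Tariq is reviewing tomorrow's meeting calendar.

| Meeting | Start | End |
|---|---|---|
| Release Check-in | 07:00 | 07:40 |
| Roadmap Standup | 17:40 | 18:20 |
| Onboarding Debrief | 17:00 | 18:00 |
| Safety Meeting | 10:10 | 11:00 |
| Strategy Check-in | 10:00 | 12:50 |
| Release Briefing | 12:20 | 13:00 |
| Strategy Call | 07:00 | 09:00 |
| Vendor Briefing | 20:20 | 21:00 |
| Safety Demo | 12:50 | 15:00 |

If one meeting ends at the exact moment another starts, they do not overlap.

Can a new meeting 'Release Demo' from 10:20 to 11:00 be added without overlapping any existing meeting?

No — it overlaps Safety Meeting, Strategy Check-in

Release Check-in: ends 07:40 at or before Release Demo starts 10:20 → clear.
Strategy Call: ends 09:00 at or before Release Demo starts 10:20 → clear.
Strategy Check-in: starts 10:00 before Release Demo ends 11:00, and ends 12:50 after Release Demo starts 10:20 → overlap.
Safety Meeting: starts 10:10 before Release Demo ends 11:00, and ends 11:00 after Release Demo starts 10:20 → overlap.
Release Briefing: starts 12:20 at or after Release Demo ends 11:00 → clear.
Safety Demo: starts 12:50 at or after Release Demo ends 11:00 → clear.
Onboarding Debrief: starts 17:00 at or after Release Demo ends 11:00 → clear.
Roadmap Standup: starts 17:40 at or after Release Demo ends 11:00 → clear.
Vendor Briefing: starts 20:20 at or after Release Demo ends 11:00 → clear.
Release Demo overlaps Strategy Check-in, Safety Meeting.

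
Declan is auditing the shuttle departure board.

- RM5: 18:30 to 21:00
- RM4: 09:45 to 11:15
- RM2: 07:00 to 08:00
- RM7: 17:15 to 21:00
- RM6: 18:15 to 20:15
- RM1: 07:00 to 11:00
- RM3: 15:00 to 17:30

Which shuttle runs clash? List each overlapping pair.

RM1 & RM2, RM1 & RM4, RM3 & RM7, RM5 & RM6, RM5 & RM7, RM6 & RM7

Sorted by start: RM1, RM2, RM4, RM3, RM7, RM6, RM5.
RM2 starts before RM1 ends → RM1 and RM2 overlap.
RM4 starts before RM1 ends → RM1 and RM4 overlap.
RM3 starts after RM1 ends, so RM1 has no further overlaps.
RM4 starts after RM2 ends, so RM2 has no further overlaps.
RM3 starts after RM4 ends, so RM4 has no further overlaps.
RM7 starts before RM3 ends → RM3 and RM7 overlap.
RM6 starts after RM3 ends, so RM3 has no further overlaps.
RM6 starts before RM7 ends → RM7 and RM6 overlap.
RM5 starts before RM7 ends → RM7 and RM5 overlap.
RM5 starts before RM6 ends → RM6 and RM5 overlap.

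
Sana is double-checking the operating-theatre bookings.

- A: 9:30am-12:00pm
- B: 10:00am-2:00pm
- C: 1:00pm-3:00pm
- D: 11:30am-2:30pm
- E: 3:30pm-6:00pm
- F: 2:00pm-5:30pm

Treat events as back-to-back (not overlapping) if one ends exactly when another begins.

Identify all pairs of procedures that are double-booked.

A & B, A & D, B & C, B & D, C & D, C & F, D & F, E & F

Two intervals overlap when each starts before the other ends.
Sorted by start: A, B, D, C, F, E.
B starts before A ends → A and B overlap.
D starts before A ends → A and D overlap.
C starts after A ends, so A has no further overlaps.
D starts before B ends → B and D overlap.
C starts before B ends → B and C overlap.
F starts exactly when B ends (back-to-back, no overlap), so B has no further overlaps.
C starts before D ends → D and C overlap.
F starts before D ends → D and F overlap.
E starts after D ends.
F starts before C ends → C and F overlap.
E starts after C ends.
E starts before F ends → F and E overlap.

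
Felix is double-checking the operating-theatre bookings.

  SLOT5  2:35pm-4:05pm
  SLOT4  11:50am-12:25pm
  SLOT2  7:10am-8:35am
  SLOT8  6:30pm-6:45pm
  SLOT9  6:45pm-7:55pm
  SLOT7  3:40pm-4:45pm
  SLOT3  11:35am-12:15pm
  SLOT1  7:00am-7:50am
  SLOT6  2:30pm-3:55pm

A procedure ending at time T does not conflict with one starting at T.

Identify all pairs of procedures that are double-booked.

SLOT1 & SLOT2, SLOT3 & SLOT4, SLOT5 & SLOT6, SLOT5 & SLOT7, SLOT6 & SLOT7

Two intervals overlap when each starts before the other ends.
Sorted by start: SLOT1, SLOT2, SLOT3, SLOT4, SLOT6, SLOT5, SLOT7, SLOT8, SLOT9.
SLOT2 starts before SLOT1 ends → SLOT1 and SLOT2 overlap.
SLOT3 starts after SLOT1 ends, so nothing later overlaps SLOT1 either.
SLOT3 starts after SLOT2 ends, so nothing later overlaps SLOT2 either.
SLOT4 starts before SLOT3 ends → SLOT3 and SLOT4 overlap.
SLOT6 starts after SLOT3 ends, so nothing later overlaps SLOT3 either.
SLOT6 starts after SLOT4 ends, so nothing later overlaps SLOT4 either.
SLOT5 starts before SLOT6 ends → SLOT6 and SLOT5 overlap.
SLOT7 starts before SLOT6 ends → SLOT6 and SLOT7 overlap.
SLOT8 starts after SLOT6 ends, so nothing later overlaps SLOT6 either.
SLOT7 starts before SLOT5 ends → SLOT5 and SLOT7 overlap.
SLOT8 starts after SLOT5 ends, so nothing later overlaps SLOT5 either.
SLOT8 starts after SLOT7 ends, so nothing later overlaps SLOT7 either.
SLOT9 starts exactly when SLOT8 ends (back-to-back, no overlap).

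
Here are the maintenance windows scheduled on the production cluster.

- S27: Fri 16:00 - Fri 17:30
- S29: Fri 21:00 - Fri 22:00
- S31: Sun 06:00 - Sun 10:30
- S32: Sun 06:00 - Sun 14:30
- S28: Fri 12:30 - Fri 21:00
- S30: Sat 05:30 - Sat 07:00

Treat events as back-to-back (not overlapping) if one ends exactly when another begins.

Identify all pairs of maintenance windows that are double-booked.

Sorted by start: S28, S27, S29, S30, S31, S32.
S27 starts before S28 ends → S28 and S27 overlap.
S29 starts exactly when S28 ends (back-to-back, no overlap), so S28 has no further overlaps.
S29 starts after S27 ends, so S27 has no further overlaps.
S30 starts after S29 ends, so S29 has no further overlaps.
S31 starts after S30 ends, so S30 has no further overlaps.
S32 starts before S31 ends → S31 and S32 overlap.

S27 & S28, S31 & S32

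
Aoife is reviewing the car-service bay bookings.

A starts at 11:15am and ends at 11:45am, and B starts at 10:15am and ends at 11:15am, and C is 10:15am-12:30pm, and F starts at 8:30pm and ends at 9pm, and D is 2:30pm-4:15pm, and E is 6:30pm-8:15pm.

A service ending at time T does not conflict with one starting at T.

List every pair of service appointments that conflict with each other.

Sorted by start: B, C, A, D, E, F.
C starts before B ends → B and C overlap.
A starts exactly when B ends (back-to-back, no overlap), so B has no further overlaps.
A starts before C ends → C and A overlap.
D starts after C ends, so C has no further overlaps.
D starts after A ends, so A has no further overlaps.
E starts after D ends, so D has no further overlaps.
F starts after E ends.

A & C, B & C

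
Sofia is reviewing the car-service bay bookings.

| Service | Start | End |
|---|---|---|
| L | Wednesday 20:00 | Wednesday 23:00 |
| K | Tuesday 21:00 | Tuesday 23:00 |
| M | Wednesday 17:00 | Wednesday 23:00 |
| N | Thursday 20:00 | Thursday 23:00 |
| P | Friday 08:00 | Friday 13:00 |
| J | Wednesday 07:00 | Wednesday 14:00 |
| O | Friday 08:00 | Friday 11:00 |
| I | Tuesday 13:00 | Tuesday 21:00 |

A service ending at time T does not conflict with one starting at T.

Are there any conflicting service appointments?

Yes

Sorted by start: I, K, J, M, L, N, O, P.
K starts exactly when I ends (back-to-back, no overlap) — done with I.
J starts after K ends — done with K.
M starts after J ends — done with J.
L starts before M ends → M and L overlap.
That's a conflict, so the schedule is not conflict-free.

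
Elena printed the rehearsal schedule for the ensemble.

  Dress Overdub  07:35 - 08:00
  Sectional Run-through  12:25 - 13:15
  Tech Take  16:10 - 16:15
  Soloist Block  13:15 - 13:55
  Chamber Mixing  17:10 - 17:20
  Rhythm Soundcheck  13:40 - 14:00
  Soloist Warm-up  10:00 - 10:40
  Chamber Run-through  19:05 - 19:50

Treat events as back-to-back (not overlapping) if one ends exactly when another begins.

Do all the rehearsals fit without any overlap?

Check each pair: they overlap iff neither finishes before the other starts.
Sorted by start: Dress Overdub, Soloist Warm-up, Sectional Run-through, Soloist Block, Rhythm Soundcheck, Tech Take, Chamber Mixing, Chamber Run-through.
Soloist Warm-up starts after Dress Overdub ends; Dress Overdub is clear from here.
Sectional Run-through starts after Soloist Warm-up ends; Soloist Warm-up is clear from here.
Soloist Block starts exactly when Sectional Run-through ends (back-to-back, no overlap); Sectional Run-through is clear from here.
Rhythm Soundcheck starts before Soloist Block ends → Soloist Block and Rhythm Soundcheck overlap.
That's a conflict, so the schedule is not conflict-free.

No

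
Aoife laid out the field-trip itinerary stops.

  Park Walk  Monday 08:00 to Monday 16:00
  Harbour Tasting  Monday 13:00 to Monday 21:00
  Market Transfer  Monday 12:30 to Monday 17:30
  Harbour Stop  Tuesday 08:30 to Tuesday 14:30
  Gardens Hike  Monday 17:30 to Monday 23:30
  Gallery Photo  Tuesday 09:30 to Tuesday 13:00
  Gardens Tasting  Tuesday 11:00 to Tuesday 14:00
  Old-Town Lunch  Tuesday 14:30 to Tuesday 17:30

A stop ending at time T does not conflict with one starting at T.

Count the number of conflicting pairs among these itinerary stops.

Check each pair: they overlap iff neither finishes before the other starts.
Sorted by start: Park Walk, Market Transfer, Harbour Tasting, Gardens Hike, Harbour Stop, Gallery Photo, Gardens Tasting, Old-Town Lunch.
Market Transfer starts before Park Walk ends → Park Walk and Market Transfer overlap.
Harbour Tasting starts before Park Walk ends → Park Walk and Harbour Tasting overlap.
Gardens Hike starts after Park Walk ends — done with Park Walk.
Harbour Tasting starts before Market Transfer ends → Market Transfer and Harbour Tasting overlap.
Gardens Hike starts exactly when Market Transfer ends (back-to-back, no overlap) — done with Market Transfer.
Gardens Hike starts before Harbour Tasting ends → Harbour Tasting and Gardens Hike overlap.
Harbour Stop starts after Harbour Tasting ends — done with Harbour Tasting.
Harbour Stop starts after Gardens Hike ends — done with Gardens Hike.
Gallery Photo starts before Harbour Stop ends → Harbour Stop and Gallery Photo overlap.
Gardens Tasting starts before Harbour Stop ends → Harbour Stop and Gardens Tasting overlap.
Old-Town Lunch starts exactly when Harbour Stop ends (back-to-back, no overlap).
Gardens Tasting starts before Gallery Photo ends → Gallery Photo and Gardens Tasting overlap.
Old-Town Lunch starts after Gallery Photo ends.
Old-Town Lunch starts after Gardens Tasting ends.
Overlapping pairs: Gallery Photo & Gardens Tasting, Gallery Photo & Harbour Stop, Gardens Hike & Harbour Tasting, Gardens Tasting & Harbour Stop, Harbour Tasting & Market Transfer, Harbour Tasting & Park Walk, Market Transfer & Park Walk — 7 in total.

7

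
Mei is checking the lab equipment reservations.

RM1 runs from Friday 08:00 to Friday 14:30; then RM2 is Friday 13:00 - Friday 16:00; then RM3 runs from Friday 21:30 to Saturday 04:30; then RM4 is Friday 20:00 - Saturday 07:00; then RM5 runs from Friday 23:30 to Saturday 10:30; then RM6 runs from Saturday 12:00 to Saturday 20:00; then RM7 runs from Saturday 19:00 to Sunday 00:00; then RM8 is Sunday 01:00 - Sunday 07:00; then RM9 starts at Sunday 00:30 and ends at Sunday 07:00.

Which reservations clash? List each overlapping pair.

RM1 & RM2, RM3 & RM4, RM3 & RM5, RM4 & RM5, RM6 & RM7, RM8 & RM9

Sorted by start: RM1, RM2, RM4, RM3, RM5, RM6, RM7, RM9, RM8.
RM2 starts before RM1 ends → RM1 and RM2 overlap.
RM4 starts after RM1 ends — done with RM1.
RM4 starts after RM2 ends — done with RM2.
RM3 starts before RM4 ends → RM4 and RM3 overlap.
RM5 starts before RM4 ends → RM4 and RM5 overlap.
RM6 starts after RM4 ends — done with RM4.
RM5 starts before RM3 ends → RM3 and RM5 overlap.
RM6 starts after RM3 ends — done with RM3.
RM6 starts after RM5 ends — done with RM5.
RM7 starts before RM6 ends → RM6 and RM7 overlap.
RM9 starts after RM6 ends — done with RM6.
RM9 starts after RM7 ends — done with RM7.
RM8 starts before RM9 ends → RM9 and RM8 overlap.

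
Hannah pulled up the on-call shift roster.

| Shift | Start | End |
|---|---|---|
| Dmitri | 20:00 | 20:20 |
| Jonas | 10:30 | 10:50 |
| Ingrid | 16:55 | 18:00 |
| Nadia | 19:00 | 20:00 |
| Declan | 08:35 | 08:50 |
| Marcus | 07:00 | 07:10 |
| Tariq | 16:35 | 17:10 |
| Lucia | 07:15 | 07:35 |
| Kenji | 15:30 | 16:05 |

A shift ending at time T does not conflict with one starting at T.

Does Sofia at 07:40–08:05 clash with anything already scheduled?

Marcus: ends 07:10 at or before Sofia starts 07:40 → clear.
Lucia: ends 07:35 at or before Sofia starts 07:40 → clear.
Declan: starts 08:35 at or after Sofia ends 08:05 → clear.
Jonas: starts 10:30 at or after Sofia ends 08:05 → clear.
Kenji: starts 15:30 at or after Sofia ends 08:05 → clear.
Tariq: starts 16:35 at or after Sofia ends 08:05 → clear.
Ingrid: starts 16:55 at or after Sofia ends 08:05 → clear.
Nadia: starts 19:00 at or after Sofia ends 08:05 → clear.
Dmitri: starts 20:00 at or after Sofia ends 08:05 → clear.

No — it doesn't clash with anything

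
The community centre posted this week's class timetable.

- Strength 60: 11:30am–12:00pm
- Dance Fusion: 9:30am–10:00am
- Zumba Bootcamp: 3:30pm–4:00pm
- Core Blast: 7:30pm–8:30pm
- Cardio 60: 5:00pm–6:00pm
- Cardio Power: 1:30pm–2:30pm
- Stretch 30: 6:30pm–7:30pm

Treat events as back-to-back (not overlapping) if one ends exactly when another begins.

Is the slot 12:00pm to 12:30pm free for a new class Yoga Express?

Yes — the slot is free

Dance Fusion: ends 10:00am at or before Yoga Express starts 12:00pm → clear.
Strength 60: ends 12:00pm at or before Yoga Express starts 12:00pm → clear.
Cardio Power: starts 1:30pm at or after Yoga Express ends 12:30pm → clear.
Zumba Bootcamp: starts 3:30pm at or after Yoga Express ends 12:30pm → clear.
Cardio 60: starts 5:00pm at or after Yoga Express ends 12:30pm → clear.
Stretch 30: starts 6:30pm at or after Yoga Express ends 12:30pm → clear.
Core Blast: starts 7:30pm at or after Yoga Express ends 12:30pm → clear.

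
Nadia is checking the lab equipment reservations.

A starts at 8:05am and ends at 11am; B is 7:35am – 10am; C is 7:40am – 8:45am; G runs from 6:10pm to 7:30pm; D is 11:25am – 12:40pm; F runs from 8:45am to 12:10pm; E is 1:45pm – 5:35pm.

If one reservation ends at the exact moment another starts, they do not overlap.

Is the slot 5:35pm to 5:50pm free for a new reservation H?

Yes — the slot is free

B: ends 10am at or before H starts 5:35pm → clear.
C: ends 8:45am at or before H starts 5:35pm → clear.
A: ends 11am at or before H starts 5:35pm → clear.
F: ends 12:10pm at or before H starts 5:35pm → clear.
D: ends 12:40pm at or before H starts 5:35pm → clear.
E: ends 5:35pm at or before H starts 5:35pm → clear.
G: starts 6:10pm at or after H ends 5:50pm → clear.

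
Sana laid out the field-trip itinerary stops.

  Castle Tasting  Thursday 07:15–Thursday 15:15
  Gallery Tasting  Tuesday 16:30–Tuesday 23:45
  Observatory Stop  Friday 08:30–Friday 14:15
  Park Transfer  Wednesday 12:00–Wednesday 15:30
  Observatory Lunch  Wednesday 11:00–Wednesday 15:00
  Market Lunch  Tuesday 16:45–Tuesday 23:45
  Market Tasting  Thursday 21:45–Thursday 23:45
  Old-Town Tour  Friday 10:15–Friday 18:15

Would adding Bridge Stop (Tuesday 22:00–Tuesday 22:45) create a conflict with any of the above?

Yes — it overlaps Gallery Tasting, Market Lunch

Gallery Tasting: starts Tuesday 16:30 before Bridge Stop ends Tuesday 22:45, and ends Tuesday 23:45 after Bridge Stop starts Tuesday 22:00 → overlap.
Market Lunch: starts Tuesday 16:45 before Bridge Stop ends Tuesday 22:45, and ends Tuesday 23:45 after Bridge Stop starts Tuesday 22:00 → overlap.
Observatory Lunch: starts Wednesday 11:00 at or after Bridge Stop ends Tuesday 22:45 → clear.
Park Transfer: starts Wednesday 12:00 at or after Bridge Stop ends Tuesday 22:45 → clear.
Castle Tasting: starts Thursday 07:15 at or after Bridge Stop ends Tuesday 22:45 → clear.
Market Tasting: starts Thursday 21:45 at or after Bridge Stop ends Tuesday 22:45 → clear.
Observatory Stop: starts Friday 08:30 at or after Bridge Stop ends Tuesday 22:45 → clear.
Old-Town Tour: starts Friday 10:15 at or after Bridge Stop ends Tuesday 22:45 → clear.
Bridge Stop overlaps Gallery Tasting, Market Lunch.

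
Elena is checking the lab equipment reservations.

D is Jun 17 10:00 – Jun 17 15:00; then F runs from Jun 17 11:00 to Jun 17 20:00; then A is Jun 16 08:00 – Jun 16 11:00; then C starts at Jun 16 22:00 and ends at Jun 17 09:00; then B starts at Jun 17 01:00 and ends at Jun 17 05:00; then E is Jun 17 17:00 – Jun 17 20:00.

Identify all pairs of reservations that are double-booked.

Sorted by start: A, C, B, D, F, E.
C starts after A ends, so nothing later overlaps A either.
B starts before C ends → C and B overlap.
D starts after C ends, so nothing later overlaps C either.
D starts after B ends, so nothing later overlaps B either.
F starts before D ends → D and F overlap.
E starts after D ends.
E starts before F ends → F and E overlap.

B & C, D & F, E & F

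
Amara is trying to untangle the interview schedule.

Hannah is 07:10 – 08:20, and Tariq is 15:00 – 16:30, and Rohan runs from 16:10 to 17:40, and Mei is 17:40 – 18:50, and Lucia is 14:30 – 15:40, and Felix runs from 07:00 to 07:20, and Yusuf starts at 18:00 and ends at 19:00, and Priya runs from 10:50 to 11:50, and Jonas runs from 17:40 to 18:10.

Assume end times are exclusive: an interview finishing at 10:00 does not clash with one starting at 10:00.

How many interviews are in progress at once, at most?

3

Sort all start/end points and keep a running count:
07:00 start Felix → 1
07:10 start Hannah → 2
07:20 end Felix → 1
08:20 end Hannah → 0
10:50 start Priya → 1
11:50 end Priya → 0
14:30 start Lucia → 1
15:00 start Tariq → 2
15:40 end Lucia → 1
16:10 start Rohan → 2
16:30 end Tariq → 1
17:40 end Rohan → 0
17:40 start Jonas → 1
17:40 start Mei → 2
18:00 start Yusuf → 3
18:10 end Jonas → 2
18:50 end Mei → 1
19:00 end Yusuf → 0
Peak is 3, at 18:00 (Jonas, Mei, Yusuf).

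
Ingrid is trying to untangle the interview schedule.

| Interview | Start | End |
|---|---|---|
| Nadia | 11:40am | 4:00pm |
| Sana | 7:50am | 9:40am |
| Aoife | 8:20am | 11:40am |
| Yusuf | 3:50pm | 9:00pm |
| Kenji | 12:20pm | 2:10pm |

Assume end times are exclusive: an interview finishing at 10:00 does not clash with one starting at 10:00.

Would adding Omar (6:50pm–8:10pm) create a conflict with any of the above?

Sana: ends 9:40am at or before Omar starts 6:50pm → clear.
Aoife: ends 11:40am at or before Omar starts 6:50pm → clear.
Nadia: ends 4:00pm at or before Omar starts 6:50pm → clear.
Kenji: ends 2:10pm at or before Omar starts 6:50pm → clear.
Yusuf: starts 3:50pm before Omar ends 8:10pm, and ends 9:00pm after Omar starts 6:50pm → overlap.
Omar overlaps Yusuf.

Yes — it overlaps Yusuf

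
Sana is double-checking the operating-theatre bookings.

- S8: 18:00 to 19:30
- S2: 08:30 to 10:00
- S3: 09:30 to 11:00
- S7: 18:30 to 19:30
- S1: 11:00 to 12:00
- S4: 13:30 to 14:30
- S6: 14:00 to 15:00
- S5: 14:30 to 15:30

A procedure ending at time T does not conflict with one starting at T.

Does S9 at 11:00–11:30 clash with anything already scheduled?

S2: ends 10:00 at or before S9 starts 11:00 → clear.
S3: ends 11:00 at or before S9 starts 11:00 → clear.
S1: starts 11:00 before S9 ends 11:30, and ends 12:00 after S9 starts 11:00 → overlap.
S4: starts 13:30 at or after S9 ends 11:30 → clear.
S6: starts 14:00 at or after S9 ends 11:30 → clear.
S5: starts 14:30 at or after S9 ends 11:30 → clear.
S8: starts 18:00 at or after S9 ends 11:30 → clear.
S7: starts 18:30 at or after S9 ends 11:30 → clear.
S9 overlaps S1.

Yes — it overlaps S1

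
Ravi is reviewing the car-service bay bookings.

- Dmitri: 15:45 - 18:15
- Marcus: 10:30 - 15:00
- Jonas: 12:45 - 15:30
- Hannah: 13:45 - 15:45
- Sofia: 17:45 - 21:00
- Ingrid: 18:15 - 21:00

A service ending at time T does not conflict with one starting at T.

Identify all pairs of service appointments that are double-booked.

Dmitri & Sofia, Hannah & Jonas, Hannah & Marcus, Ingrid & Sofia, Jonas & Marcus

Sorted by start: Marcus, Jonas, Hannah, Dmitri, Sofia, Ingrid.
Jonas starts before Marcus ends → Marcus and Jonas overlap.
Hannah starts before Marcus ends → Marcus and Hannah overlap.
Dmitri starts after Marcus ends, so nothing later overlaps Marcus either.
Hannah starts before Jonas ends → Jonas and Hannah overlap.
Dmitri starts after Jonas ends, so nothing later overlaps Jonas either.
Dmitri starts exactly when Hannah ends (back-to-back, no overlap), so nothing later overlaps Hannah either.
Sofia starts before Dmitri ends → Dmitri and Sofia overlap.
Ingrid starts exactly when Dmitri ends (back-to-back, no overlap).
Ingrid starts before Sofia ends → Sofia and Ingrid overlap.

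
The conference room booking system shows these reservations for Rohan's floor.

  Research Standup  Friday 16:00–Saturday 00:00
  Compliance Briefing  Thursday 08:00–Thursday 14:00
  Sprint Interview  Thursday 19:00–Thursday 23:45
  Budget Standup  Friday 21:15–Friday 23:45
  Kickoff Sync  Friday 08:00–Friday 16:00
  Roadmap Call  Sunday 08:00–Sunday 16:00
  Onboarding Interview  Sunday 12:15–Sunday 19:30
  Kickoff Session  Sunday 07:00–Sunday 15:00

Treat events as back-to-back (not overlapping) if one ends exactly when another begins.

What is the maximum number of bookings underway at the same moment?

Walk through starts and ends in time order (an end at T is processed before a start at T):
Thursday 08:00 start Compliance Briefing → 1
Thursday 14:00 end Compliance Briefing → 0
Thursday 19:00 start Sprint Interview → 1
Thursday 23:45 end Sprint Interview → 0
Friday 08:00 start Kickoff Sync → 1
Friday 16:00 end Kickoff Sync → 0
Friday 16:00 start Research Standup → 1
Friday 21:15 start Budget Standup → 2
Friday 23:45 end Budget Standup → 1
Saturday 00:00 end Research Standup → 0
Sunday 07:00 start Kickoff Session → 1
Sunday 08:00 start Roadmap Call → 2
Sunday 12:15 start Onboarding Interview → 3
Sunday 15:00 end Kickoff Session → 2
Sunday 16:00 end Roadmap Call → 1
Sunday 19:30 end Onboarding Interview → 0
Peak is 3, at Sunday 12:15 (Kickoff Session, Onboarding Interview, Roadmap Call).

3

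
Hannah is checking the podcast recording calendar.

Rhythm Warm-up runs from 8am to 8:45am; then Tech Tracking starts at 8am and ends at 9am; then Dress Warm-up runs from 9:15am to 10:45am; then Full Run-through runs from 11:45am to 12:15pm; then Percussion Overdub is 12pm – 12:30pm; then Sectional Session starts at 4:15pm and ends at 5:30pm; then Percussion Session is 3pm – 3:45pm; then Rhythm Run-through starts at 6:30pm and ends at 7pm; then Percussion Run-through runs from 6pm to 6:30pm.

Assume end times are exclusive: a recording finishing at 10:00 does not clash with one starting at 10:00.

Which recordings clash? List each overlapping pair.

Full Run-through & Percussion Overdub, Rhythm Warm-up & Tech Tracking

Sorted by start: Rhythm Warm-up, Tech Tracking, Dress Warm-up, Full Run-through, Percussion Overdub, Percussion Session, Sectional Session, Percussion Run-through, Rhythm Run-through.
Tech Tracking starts before Rhythm Warm-up ends → Rhythm Warm-up and Tech Tracking overlap.
Dress Warm-up starts after Rhythm Warm-up ends, so nothing later overlaps Rhythm Warm-up either.
Dress Warm-up starts after Tech Tracking ends, so nothing later overlaps Tech Tracking either.
Full Run-through starts after Dress Warm-up ends, so nothing later overlaps Dress Warm-up either.
Percussion Overdub starts before Full Run-through ends → Full Run-through and Percussion Overdub overlap.
Percussion Session starts after Full Run-through ends, so nothing later overlaps Full Run-through either.
Percussion Session starts after Percussion Overdub ends, so nothing later overlaps Percussion Overdub either.
Sectional Session starts after Percussion Session ends, so nothing later overlaps Percussion Session either.
Percussion Run-through starts after Sectional Session ends, so nothing later overlaps Sectional Session either.
Rhythm Run-through starts exactly when Percussion Run-through ends (back-to-back, no overlap).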